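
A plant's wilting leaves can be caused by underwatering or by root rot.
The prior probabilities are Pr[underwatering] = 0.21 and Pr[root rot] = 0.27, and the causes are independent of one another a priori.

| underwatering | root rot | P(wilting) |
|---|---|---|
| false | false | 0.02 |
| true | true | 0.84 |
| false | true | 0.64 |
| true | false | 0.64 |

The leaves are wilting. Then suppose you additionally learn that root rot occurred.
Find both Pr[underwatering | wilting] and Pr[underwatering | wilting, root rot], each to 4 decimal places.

Pr[underwatering | wilting] ≈ 0.4961; Pr[underwatering | wilting, root rot] ≈ 0.2587

P(wilting) = 0.02×0.79×0.73 + 0.64×0.79×0.27 + 0.64×0.21×0.73 + 0.84×0.21×0.27 = 0.011534 + 0.136512 + 0.098112 + 0.047628 = 0.293786
Of this, 0.145740 comes from 0.098112 + 0.047628 (the underwatering=true cases).
Hence the posterior is 0.145740/0.293786 ≈ 0.4961.

With the extra evidence:
Weight on underwatering=true, given the evidence: 0.84·0.21 = 0.176400
The normalizing constant is 0.64·0.79 + 0.84·0.21 = 0.682000
Posterior = 0.176400 / 0.682000 ≈ 0.2587
— root rot explains away the evidence for underwatering.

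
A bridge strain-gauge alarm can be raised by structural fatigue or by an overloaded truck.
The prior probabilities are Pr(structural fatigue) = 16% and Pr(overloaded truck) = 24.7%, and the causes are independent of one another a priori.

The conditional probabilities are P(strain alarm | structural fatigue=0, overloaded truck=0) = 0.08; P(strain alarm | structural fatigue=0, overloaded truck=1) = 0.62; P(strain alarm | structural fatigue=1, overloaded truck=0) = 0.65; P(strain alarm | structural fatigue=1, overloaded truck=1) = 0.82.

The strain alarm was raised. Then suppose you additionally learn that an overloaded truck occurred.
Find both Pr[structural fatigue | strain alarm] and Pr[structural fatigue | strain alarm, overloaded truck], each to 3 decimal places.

Pr[structural fatigue | strain alarm] ≈ 0.382; Pr[structural fatigue | strain alarm, overloaded truck] ≈ 0.201

Sum P(strain alarm|·) weighted by the priors over the 4 (structural fatigue, overloaded truck) configurations:
  P(strain alarm) = 0.08*0.84*0.753 + 0.62*0.84*0.247 + 0.65*0.16*0.753 + 0.82*0.16*0.247
        = 0.050602 + 0.128638 + 0.078312 + 0.032406 = 0.289958
Configurations with structural fatigue contribute 0.110718, so
  P(structural fatigue | strain alarm) = 0.110718 / 0.289958 ≈ 0.382

With the extra evidence:
Numerator (weight on configurations with structural fatigue): 0.82·0.16 = 0.131200
Denominator P(strain alarm | overloaded truck): 0.62·0.84 + 0.82·0.16 = 0.652000
Posterior = 0.131200 / 0.652000 ≈ 0.201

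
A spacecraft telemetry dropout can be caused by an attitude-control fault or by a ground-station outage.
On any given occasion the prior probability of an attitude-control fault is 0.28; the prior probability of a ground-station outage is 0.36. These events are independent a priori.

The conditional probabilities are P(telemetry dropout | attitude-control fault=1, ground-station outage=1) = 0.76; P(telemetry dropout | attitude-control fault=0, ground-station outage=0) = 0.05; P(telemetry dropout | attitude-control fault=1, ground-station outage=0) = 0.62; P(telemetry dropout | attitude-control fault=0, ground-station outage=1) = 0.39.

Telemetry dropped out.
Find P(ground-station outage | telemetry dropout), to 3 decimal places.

P(ground-station outage | telemetry dropout) ≈ 0.570

Sum P(telemetry dropout|·) weighted by the priors over the 4 (attitude-control fault, ground-station outage) configurations:
  P(telemetry dropout) = 0.05·0.72·0.64 + 0.39·0.72·0.36 + 0.62·0.28·0.64 + 0.76·0.28·0.36
        = 0.023040 + 0.101088 + 0.111104 + 0.076608 = 0.311840
The terms with ground-station outage present sum to 0.177696, so
  P(ground-station outage | telemetry dropout) = 0.177696 / 0.311840 ≈ 0.570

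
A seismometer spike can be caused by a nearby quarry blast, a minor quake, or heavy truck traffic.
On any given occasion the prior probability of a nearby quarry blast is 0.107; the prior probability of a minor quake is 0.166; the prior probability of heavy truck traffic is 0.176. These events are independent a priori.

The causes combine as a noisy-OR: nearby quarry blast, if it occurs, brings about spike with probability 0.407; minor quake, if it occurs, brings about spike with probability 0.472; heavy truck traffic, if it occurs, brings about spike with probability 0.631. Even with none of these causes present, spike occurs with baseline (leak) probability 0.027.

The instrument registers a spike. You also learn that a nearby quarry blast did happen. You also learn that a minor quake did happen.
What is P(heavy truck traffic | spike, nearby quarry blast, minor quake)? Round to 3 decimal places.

P(heavy truck traffic | spike, nearby quarry blast, minor quake) ≈ 0.214

Under noisy-OR, P(spike | causes) = 1 − (1−0.027)·∏(1−qᵢ) over the active causes.
Sum P(spike|·) weighted by the priors over both values of heavy truck traffic:
  P(spike | nearby quarry blast, minor quake) = 0.69535*0.824 + 0.887584*0.176
        = 0.572968 + 0.156215 = 0.729183
The terms with heavy truck traffic present sum to 0.156215, so
  P(heavy truck traffic | spike, nearby quarry blast, minor quake) = 0.156215 / 0.729183 ≈ 0.214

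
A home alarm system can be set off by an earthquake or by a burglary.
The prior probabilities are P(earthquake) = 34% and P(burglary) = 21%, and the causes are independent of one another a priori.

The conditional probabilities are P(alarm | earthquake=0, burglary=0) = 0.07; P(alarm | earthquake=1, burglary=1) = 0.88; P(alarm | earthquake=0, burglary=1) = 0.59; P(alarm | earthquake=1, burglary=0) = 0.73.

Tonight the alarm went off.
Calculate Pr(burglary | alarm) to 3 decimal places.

Pr(burglary | alarm) ≈ 0.383

Numerator (weight on configurations with burglary): 0.081774 + 0.062832 = 0.144606
Normalizer over all consistent configurations: 0.07×0.66×0.79 + 0.59×0.66×0.21 + 0.73×0.34×0.79 + 0.88×0.34×0.21 = 0.377182
P(burglary | alarm) = 0.144606/0.377182 ≈ 0.383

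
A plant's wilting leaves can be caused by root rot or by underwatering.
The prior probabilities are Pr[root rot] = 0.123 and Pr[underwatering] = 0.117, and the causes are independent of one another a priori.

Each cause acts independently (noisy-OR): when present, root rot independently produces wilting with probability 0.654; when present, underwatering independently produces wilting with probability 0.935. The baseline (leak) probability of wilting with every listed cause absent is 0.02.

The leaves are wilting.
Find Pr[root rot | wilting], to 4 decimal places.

Pr[root rot | wilting] ≈ 0.4349

Under noisy-OR, P(wilting | causes) = 1 − (1−0.02)·∏(1−qᵢ) over the active causes.
P(wilting) = 0.02×0.877×0.883 + 0.9363×0.877×0.117 + 0.66092×0.123×0.883 + 0.97796×0.123×0.117 = 0.015488 + 0.096073 + 0.071782 + 0.014074 = 0.197417
Of this, 0.085856 comes from 0.071782 + 0.014074 (the root rot=true cases).
So P(root rot | wilting) = 0.085856/0.197417 ≈ 0.4349.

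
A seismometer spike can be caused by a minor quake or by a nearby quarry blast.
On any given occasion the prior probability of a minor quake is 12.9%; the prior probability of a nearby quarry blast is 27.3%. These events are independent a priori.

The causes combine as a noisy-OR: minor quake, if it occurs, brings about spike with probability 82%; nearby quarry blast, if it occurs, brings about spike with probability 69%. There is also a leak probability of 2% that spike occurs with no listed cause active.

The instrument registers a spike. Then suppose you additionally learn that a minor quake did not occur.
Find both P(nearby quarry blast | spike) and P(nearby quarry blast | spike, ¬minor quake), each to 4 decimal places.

Under noisy-OR, P(spike | causes) = 1 − (1−0.02)·∏(1−qᵢ) over the active causes.
Numerator (weight on configurations with nearby quarry blast): 0.165545 + 0.033291 = 0.198836
Normalizer over all consistent configurations: 0.02*0.871*0.727 + 0.6962*0.871*0.273 + 0.8236*0.129*0.727 + 0.945316*0.129*0.273 = 0.288740
Posterior = 0.198836 / 0.288740 ≈ 0.6886

With the extra evidence:
P(spike | ¬minor quake) = 0.02·0.727 + 0.6962·0.273 = 0.014540 + 0.190063 = 0.204603
The nearby quarry blast-present share is 0.6962·0.273 = 0.190063.
So P(nearby quarry blast | spike, ¬minor quake) = 0.190063/0.204603 ≈ 0.9289.
Ruling out minor quake raises the posterior on nearby quarry blast — the flip side of explaining away.

P(nearby quarry blast | spike) ≈ 0.6886; P(nearby quarry blast | spike, ¬minor quake) ≈ 0.9289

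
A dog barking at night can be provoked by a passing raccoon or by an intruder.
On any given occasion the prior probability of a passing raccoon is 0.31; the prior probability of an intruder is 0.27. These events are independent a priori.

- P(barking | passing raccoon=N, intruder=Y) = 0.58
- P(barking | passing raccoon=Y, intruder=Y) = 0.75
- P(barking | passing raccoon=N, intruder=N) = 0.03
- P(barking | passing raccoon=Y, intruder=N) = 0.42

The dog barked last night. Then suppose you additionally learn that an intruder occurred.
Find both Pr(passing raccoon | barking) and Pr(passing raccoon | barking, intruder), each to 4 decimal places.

P(barking) = 0.03·0.69·0.73 + 0.58·0.69·0.27 + 0.42·0.31·0.73 + 0.75·0.31·0.27 = 0.015111 + 0.108054 + 0.095046 + 0.062775 = 0.280986
Of this, 0.157821 comes from 0.095046 + 0.062775 (the passing raccoon=true cases).
P(passing raccoon | barking) = 0.157821 / 0.280986 ≈ 0.5617

Now also conditioning on intruder=true:
P(barking | intruder) = 0.58*0.69 + 0.75*0.31 = 0.400200 + 0.232500 = 0.632700
Of this, 0.232500 comes from 0.75*0.31 (the passing raccoon=true cases).
So P(passing raccoon | barking, intruder) = 0.232500/0.632700 ≈ 0.3675.
Conditioning on intruder lowers the posterior on passing raccoon: the classic explaining-away effect in a common-effect structure.

Pr(passing raccoon | barking) ≈ 0.5617; Pr(passing raccoon | barking, intruder) ≈ 0.3675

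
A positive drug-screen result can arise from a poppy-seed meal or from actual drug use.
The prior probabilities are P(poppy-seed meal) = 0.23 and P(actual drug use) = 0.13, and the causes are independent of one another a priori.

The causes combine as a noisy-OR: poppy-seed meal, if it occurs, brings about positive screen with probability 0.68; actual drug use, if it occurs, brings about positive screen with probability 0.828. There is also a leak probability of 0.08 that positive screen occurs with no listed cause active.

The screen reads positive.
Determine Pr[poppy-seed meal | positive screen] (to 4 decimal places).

Pr[poppy-seed meal | positive screen] ≈ 0.5516

Under noisy-OR, P(positive screen | causes) = 1 − (1−0.08)·∏(1−qᵢ) over the active causes.
Numerator (weight on configurations with poppy-seed meal): 0.141191 + 0.028386 = 0.169577
Denominator P(positive screen): 0.08×0.77×0.87 + 0.84176×0.77×0.13 + 0.7056×0.23×0.87 + 0.949363×0.23×0.13 = 0.307429
P(poppy-seed meal | positive screen) = 0.169577/0.307429 ≈ 0.5516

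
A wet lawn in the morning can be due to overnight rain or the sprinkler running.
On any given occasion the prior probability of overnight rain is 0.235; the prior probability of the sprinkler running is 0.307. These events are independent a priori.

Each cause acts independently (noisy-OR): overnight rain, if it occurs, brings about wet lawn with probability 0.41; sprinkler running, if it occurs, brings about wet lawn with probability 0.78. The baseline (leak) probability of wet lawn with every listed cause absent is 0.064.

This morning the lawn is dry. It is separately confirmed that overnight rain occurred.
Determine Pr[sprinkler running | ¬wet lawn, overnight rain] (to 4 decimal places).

Under noisy-OR, P(wet lawn | causes) = 1 − (1−0.064)·∏(1−qᵢ) over the active causes.
Numerator (weight on configurations with sprinkler running): 0.121493*0.307 = 0.037298
Denominator P(¬wet lawn | overnight rain): 0.55224*0.693 + 0.121493*0.307 = 0.420000
Posterior = 0.037298 / 0.420000 ≈ 0.0888

Pr[sprinkler running | ¬wet lawn, overnight rain] ≈ 0.0888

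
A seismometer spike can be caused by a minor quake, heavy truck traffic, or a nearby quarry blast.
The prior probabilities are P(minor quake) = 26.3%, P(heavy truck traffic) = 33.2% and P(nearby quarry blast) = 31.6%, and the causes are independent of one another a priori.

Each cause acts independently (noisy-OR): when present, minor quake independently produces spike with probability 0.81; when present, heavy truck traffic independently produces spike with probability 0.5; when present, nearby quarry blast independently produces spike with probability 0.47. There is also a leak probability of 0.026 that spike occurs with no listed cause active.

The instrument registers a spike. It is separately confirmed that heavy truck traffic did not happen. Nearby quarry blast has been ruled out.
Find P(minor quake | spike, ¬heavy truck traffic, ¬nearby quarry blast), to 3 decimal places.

P(minor quake | spike, ¬heavy truck traffic, ¬nearby quarry blast) ≈ 0.918

Under noisy-OR, P(spike | causes) = 1 − (1−0.026)·∏(1−qᵢ) over the active causes.
Weight on minor quake=true, given the evidence: 0.81494*0.263 = 0.214329
The normalizing constant is 0.026*0.737 + 0.81494*0.263 = 0.233491
Posterior = 0.214329 / 0.233491 ≈ 0.918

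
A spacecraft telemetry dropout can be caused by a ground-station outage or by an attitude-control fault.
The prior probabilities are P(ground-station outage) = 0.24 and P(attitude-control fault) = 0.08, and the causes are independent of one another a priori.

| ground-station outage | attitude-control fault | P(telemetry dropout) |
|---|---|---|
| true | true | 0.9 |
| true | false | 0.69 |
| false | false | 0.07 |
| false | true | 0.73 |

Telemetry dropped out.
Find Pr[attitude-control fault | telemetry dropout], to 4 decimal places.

Pr[attitude-control fault | telemetry dropout] ≈ 0.2345

By total probability over the 4 (ground-station outage, attitude-control fault) configurations:
  P(telemetry dropout) = 0.07·0.76·0.92 + 0.73·0.76·0.08 + 0.69·0.24·0.92 + 0.9·0.24·0.08
        = 0.048944 + 0.044384 + 0.152352 + 0.017280 = 0.262960
The terms with attitude-control fault present sum to 0.061664, so
  P(attitude-control fault | telemetry dropout) = 0.061664 / 0.262960 ≈ 0.2345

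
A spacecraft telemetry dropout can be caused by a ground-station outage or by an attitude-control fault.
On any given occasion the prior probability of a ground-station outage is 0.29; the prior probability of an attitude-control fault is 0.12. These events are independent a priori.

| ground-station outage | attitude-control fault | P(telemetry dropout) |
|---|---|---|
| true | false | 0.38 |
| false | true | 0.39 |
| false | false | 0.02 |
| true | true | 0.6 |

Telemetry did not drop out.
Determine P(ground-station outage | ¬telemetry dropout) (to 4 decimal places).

P(ground-station outage | ¬telemetry dropout) ≈ 0.2058

Numerator (weight on configurations with ground-station outage): 0.158224 + 0.013920 = 0.172144
The normalizing constant is 0.98·0.71·0.88 + 0.61·0.71·0.12 + 0.62·0.29·0.88 + 0.4·0.29·0.12 = 0.836420
P(ground-station outage | ¬telemetry dropout) = 0.172144/0.836420 ≈ 0.2058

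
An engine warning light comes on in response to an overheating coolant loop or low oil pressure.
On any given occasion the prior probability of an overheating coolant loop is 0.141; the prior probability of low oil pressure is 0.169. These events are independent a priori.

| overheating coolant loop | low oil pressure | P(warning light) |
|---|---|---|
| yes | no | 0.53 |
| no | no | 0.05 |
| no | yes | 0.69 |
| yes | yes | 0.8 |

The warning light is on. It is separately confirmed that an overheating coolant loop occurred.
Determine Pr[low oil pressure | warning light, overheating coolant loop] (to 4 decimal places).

Sum P(warning light|·) weighted by the priors over both values of low oil pressure:
  P(warning light | overheating coolant loop) = 0.53*0.831 + 0.8*0.169
        = 0.440430 + 0.135200 = 0.575630
Keeping only the low oil pressure-present terms gives 0.135200, so
  P(low oil pressure | warning light, overheating coolant loop) = 0.135200 / 0.575630 ≈ 0.2349

Pr[low oil pressure | warning light, overheating coolant loop] ≈ 0.2349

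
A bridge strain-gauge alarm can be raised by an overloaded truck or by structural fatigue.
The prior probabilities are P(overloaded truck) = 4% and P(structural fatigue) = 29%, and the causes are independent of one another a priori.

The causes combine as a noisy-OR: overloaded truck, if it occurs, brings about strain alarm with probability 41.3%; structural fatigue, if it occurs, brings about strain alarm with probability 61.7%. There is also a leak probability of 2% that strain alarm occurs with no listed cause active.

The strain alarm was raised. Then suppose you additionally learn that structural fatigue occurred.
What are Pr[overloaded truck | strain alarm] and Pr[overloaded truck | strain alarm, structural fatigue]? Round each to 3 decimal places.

Pr[overloaded truck | strain alarm] ≈ 0.101; Pr[overloaded truck | strain alarm, structural fatigue] ≈ 0.049

Under noisy-OR, P(strain alarm | causes) = 1 − (1−0.02)·∏(1−qᵢ) over the active causes.
By total probability over the 4 (overloaded truck, structural fatigue) configurations:
  P(strain alarm) = 0.02*0.96*0.71 + 0.62466*0.96*0.29 + 0.42474*0.04*0.71 + 0.779675*0.04*0.29
        = 0.013632 + 0.173905 + 0.012063 + 0.009044 = 0.208644
The terms with overloaded truck present sum to 0.021107, so
  P(overloaded truck | strain alarm) = 0.021107 / 0.208644 ≈ 0.101

With the extra evidence:
By total probability over both values of overloaded truck:
  P(strain alarm | structural fatigue) = 0.62466·0.96 + 0.779675·0.04
        = 0.599674 + 0.031187 = 0.630861
Keeping only the overloaded truck-present terms gives 0.031187, so
  P(overloaded truck | strain alarm, structural fatigue) = 0.031187 / 0.630861 ≈ 0.049
— structural fatigue explains away the evidence for overloaded truck.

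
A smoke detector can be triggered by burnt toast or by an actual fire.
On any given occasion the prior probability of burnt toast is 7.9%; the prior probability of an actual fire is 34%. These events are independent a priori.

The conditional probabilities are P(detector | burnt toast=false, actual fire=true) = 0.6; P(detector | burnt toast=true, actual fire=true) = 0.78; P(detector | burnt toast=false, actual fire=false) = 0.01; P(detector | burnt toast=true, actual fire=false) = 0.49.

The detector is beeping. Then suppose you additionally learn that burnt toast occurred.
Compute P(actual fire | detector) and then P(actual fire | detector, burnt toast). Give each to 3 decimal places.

P(actual fire | detector) ≈ 0.868; P(actual fire | detector, burnt toast) ≈ 0.451

For the numerator, keep only actual fire=true terms: 0.187884 + 0.020951 = 0.208835
Normalizer over all consistent configurations: 0.01·0.921·0.66 + 0.6·0.921·0.34 + 0.49·0.079·0.66 + 0.78·0.079·0.34 = 0.240463
Posterior = 0.208835 / 0.240463 ≈ 0.868

Now also conditioning on burnt toast=true:
Sum P(detector|·) weighted by the priors over both values of actual fire:
  P(detector | burnt toast) = 0.49×0.66 + 0.78×0.34
        = 0.323400 + 0.265200 = 0.588600
Keeping only the actual fire-present terms gives 0.265200, so
  P(actual fire | detector, burnt toast) = 0.265200 / 0.588600 ≈ 0.451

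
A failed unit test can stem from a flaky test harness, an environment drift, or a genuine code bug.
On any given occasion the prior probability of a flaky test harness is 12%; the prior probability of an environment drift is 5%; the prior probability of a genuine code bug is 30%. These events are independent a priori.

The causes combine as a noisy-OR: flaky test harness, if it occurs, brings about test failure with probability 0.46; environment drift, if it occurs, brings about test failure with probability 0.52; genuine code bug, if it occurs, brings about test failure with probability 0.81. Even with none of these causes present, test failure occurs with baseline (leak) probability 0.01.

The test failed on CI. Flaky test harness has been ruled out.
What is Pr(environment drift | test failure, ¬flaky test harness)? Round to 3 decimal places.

Under noisy-OR, P(test failure | causes) = 1 − (1−0.01)·∏(1−qᵢ) over the active causes.
P(test failure | ¬flaky test harness) = 0.01*0.95*0.7 + 0.8119*0.95*0.3 + 0.5248*0.05*0.7 + 0.909712*0.05*0.3 = 0.006650 + 0.231391 + 0.018368 + 0.013646 = 0.270055
Restricting to configurations with environment drift present: 0.018368 + 0.013646 = 0.032014.
So P(environment drift | test failure, ¬flaky test harness) = 0.032014/0.270055 ≈ 0.119.

Pr(environment drift | test failure, ¬flaky test harness) ≈ 0.119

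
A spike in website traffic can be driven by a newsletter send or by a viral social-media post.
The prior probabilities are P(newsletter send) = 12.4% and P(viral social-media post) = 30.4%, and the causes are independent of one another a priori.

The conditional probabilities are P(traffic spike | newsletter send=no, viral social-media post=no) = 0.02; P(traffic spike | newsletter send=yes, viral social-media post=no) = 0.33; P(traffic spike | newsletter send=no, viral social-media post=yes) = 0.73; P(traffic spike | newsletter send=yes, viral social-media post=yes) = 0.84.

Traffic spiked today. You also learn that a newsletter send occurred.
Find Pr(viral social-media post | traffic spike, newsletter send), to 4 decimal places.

Pr(viral social-media post | traffic spike, newsletter send) ≈ 0.5265

P(traffic spike | newsletter send) = 0.33*0.696 + 0.84*0.304 = 0.229680 + 0.255360 = 0.485040
Restricting to configurations with viral social-media post present: 0.84*0.304 = 0.255360.
Hence the posterior is 0.255360/0.485040 ≈ 0.5265.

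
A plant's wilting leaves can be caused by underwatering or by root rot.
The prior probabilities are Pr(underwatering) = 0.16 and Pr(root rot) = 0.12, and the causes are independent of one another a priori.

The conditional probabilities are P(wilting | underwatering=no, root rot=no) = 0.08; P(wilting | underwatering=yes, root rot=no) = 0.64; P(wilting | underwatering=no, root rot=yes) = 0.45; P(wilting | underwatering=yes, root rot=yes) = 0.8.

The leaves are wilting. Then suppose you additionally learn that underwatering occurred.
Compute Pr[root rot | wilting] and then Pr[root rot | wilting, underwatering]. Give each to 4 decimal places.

Pr[root rot | wilting] ≈ 0.2892; Pr[root rot | wilting, underwatering] ≈ 0.1456

By total probability over the 4 (underwatering, root rot) configurations:
  P(wilting) = 0.08×0.84×0.88 + 0.45×0.84×0.12 + 0.64×0.16×0.88 + 0.8×0.16×0.12
        = 0.059136 + 0.045360 + 0.090112 + 0.015360 = 0.209968
Keeping only the root rot-present terms gives 0.060720, so
  P(root rot | wilting) = 0.060720 / 0.209968 ≈ 0.2892

Now condition on the additional information:
Numerator (weight on configurations with root rot): 0.8×0.12 = 0.096000
Normalizer over all consistent configurations: 0.64×0.88 + 0.8×0.12 = 0.659200
Posterior = 0.096000 / 0.659200 ≈ 0.1456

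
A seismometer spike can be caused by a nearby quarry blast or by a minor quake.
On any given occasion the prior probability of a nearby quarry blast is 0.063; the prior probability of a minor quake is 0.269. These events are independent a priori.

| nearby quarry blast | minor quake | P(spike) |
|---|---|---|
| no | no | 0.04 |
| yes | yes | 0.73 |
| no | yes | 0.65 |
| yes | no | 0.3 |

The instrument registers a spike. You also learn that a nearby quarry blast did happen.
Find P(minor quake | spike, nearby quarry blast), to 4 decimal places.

P(spike | nearby quarry blast) = 0.3*0.731 + 0.73*0.269 = 0.219300 + 0.196370 = 0.415670
The minor quake-present share is 0.73*0.269 = 0.196370.
P(minor quake | spike, nearby quarry blast) = 0.196370 / 0.415670 ≈ 0.4724

P(minor quake | spike, nearby quarry blast) ≈ 0.4724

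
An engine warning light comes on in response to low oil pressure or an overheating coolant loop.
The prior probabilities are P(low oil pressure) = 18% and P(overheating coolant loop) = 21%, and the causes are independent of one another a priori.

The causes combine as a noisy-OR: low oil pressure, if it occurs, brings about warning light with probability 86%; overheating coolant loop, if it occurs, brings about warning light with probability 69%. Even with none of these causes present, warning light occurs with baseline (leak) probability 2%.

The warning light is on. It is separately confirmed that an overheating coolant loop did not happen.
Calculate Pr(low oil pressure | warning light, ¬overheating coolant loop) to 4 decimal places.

Under noisy-OR, P(warning light | causes) = 1 − (1−0.02)·∏(1−qᵢ) over the active causes.
By total probability over both values of low oil pressure:
  P(warning light | ¬overheating coolant loop) = 0.02·0.82 + 0.8628·0.18
        = 0.016400 + 0.155304 = 0.171704
The terms with low oil pressure present sum to 0.155304, so
  P(low oil pressure | warning light, ¬overheating coolant loop) = 0.155304 / 0.171704 ≈ 0.9045

Pr(low oil pressure | warning light, ¬overheating coolant loop) ≈ 0.9045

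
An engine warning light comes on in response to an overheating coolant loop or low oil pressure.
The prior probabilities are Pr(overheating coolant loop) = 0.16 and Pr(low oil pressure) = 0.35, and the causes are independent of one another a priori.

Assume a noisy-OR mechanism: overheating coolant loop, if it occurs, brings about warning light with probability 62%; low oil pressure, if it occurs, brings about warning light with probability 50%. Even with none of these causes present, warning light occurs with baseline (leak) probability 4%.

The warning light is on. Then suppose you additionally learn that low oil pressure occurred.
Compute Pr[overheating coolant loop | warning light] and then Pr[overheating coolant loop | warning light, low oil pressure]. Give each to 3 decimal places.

Under noisy-OR, P(warning light | causes) = 1 − (1−0.04)·∏(1−qᵢ) over the active causes.
Numerator (weight on configurations with overheating coolant loop): 0.066061 + 0.045786 = 0.111847
Denominator P(warning light): 0.04·0.84·0.65 + 0.52·0.84·0.35 + 0.6352·0.16·0.65 + 0.8176·0.16·0.35 = 0.286567
Posterior = 0.111847 / 0.286567 ≈ 0.390

Now also conditioning on low oil pressure=true:
Sum P(warning light|·) weighted by the priors over both values of overheating coolant loop:
  P(warning light | low oil pressure) = 0.52×0.84 + 0.8176×0.16
        = 0.436800 + 0.130816 = 0.567616
The terms with overheating coolant loop present sum to 0.130816, so
  P(overheating coolant loop | warning light, low oil pressure) = 0.130816 / 0.567616 ≈ 0.230
The drop from 0.390 to 0.230 is the explaining-away (discounting) effect.

Pr[overheating coolant loop | warning light] ≈ 0.390; Pr[overheating coolant loop | warning light, low oil pressure] ≈ 0.230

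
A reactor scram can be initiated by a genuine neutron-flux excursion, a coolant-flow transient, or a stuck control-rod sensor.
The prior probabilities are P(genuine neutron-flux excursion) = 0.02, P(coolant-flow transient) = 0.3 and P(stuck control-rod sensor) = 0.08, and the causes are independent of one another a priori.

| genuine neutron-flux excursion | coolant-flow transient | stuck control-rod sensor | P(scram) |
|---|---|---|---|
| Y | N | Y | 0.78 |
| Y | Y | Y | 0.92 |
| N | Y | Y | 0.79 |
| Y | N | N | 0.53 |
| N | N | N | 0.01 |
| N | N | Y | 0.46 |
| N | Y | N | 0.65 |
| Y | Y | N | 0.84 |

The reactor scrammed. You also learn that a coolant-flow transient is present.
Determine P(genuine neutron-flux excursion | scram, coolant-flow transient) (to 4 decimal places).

P(genuine neutron-flux excursion | scram, coolant-flow transient) ≈ 0.0255

Sum P(scram|·) weighted by the priors over the 4 (genuine neutron-flux excursion, stuck control-rod sensor) configurations:
  P(scram | coolant-flow transient) = 0.65·0.98·0.92 + 0.79·0.98·0.08 + 0.84·0.02·0.92 + 0.92·0.02·0.08
        = 0.586040 + 0.061936 + 0.015456 + 0.001472 = 0.664904
The terms with genuine neutron-flux excursion present sum to 0.016928, so
  P(genuine neutron-flux excursion | scram, coolant-flow transient) = 0.016928 / 0.664904 ≈ 0.0255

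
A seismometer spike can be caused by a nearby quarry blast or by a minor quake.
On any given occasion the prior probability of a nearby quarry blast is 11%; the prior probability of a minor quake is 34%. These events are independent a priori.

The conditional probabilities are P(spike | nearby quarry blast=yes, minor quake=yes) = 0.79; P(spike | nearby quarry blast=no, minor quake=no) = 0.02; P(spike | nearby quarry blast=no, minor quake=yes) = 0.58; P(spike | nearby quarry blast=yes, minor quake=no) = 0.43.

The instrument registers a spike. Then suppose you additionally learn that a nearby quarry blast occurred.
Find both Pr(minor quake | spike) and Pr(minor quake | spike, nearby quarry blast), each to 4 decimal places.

Pr(minor quake | spike) ≈ 0.8268; Pr(minor quake | spike, nearby quarry blast) ≈ 0.4862

Weight on minor quake=true, given the evidence: 0.175508 + 0.029546 = 0.205054
The normalizing constant is 0.02·0.89·0.66 + 0.58·0.89·0.34 + 0.43·0.11·0.66 + 0.79·0.11·0.34 = 0.248020
Posterior = 0.205054 / 0.248020 ≈ 0.8268

Now also conditioning on nearby quarry blast=true:
By total probability over both values of minor quake:
  P(spike | nearby quarry blast) = 0.43*0.66 + 0.79*0.34
        = 0.283800 + 0.268600 = 0.552400
Keeping only the minor quake-present terms gives 0.268600, so
  P(minor quake | spike, nearby quarry blast) = 0.268600 / 0.552400 ≈ 0.4862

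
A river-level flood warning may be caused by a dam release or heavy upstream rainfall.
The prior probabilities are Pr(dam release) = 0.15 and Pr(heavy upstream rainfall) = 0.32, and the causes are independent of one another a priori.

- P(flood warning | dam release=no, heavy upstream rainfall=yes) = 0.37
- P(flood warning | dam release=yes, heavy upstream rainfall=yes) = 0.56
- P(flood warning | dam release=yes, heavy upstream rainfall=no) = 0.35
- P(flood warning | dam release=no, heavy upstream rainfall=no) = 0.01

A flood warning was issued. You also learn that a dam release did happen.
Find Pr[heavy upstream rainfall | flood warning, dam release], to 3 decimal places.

Pr[heavy upstream rainfall | flood warning, dam release] ≈ 0.430

Numerator (weight on configurations with heavy upstream rainfall): 0.56·0.32 = 0.179200
Normalizer over all consistent configurations: 0.35·0.68 + 0.56·0.32 = 0.417200
Posterior = 0.179200 / 0.417200 ≈ 0.430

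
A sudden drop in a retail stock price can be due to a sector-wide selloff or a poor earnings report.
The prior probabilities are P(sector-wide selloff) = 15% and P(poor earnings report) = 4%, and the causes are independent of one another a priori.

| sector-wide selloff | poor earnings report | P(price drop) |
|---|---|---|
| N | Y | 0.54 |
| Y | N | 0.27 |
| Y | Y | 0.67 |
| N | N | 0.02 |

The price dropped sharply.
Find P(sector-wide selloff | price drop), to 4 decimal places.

P(sector-wide selloff | price drop) ≈ 0.5530

For the numerator, keep only sector-wide selloff=true terms: 0.038880 + 0.004020 = 0.042900
The normalizing constant is 0.02*0.85*0.96 + 0.54*0.85*0.04 + 0.27*0.15*0.96 + 0.67*0.15*0.04 = 0.077580
Posterior = 0.042900 / 0.077580 ≈ 0.5530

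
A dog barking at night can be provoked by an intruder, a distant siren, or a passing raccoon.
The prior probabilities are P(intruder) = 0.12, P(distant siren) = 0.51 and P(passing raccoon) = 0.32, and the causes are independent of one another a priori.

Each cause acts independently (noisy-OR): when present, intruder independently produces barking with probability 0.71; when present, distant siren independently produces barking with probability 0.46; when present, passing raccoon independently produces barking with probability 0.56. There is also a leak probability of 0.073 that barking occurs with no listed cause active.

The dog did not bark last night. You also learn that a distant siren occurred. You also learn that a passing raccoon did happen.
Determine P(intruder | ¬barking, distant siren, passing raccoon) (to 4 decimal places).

P(intruder | ¬barking, distant siren, passing raccoon) ≈ 0.0380

Under noisy-OR, P(barking | causes) = 1 − (1−0.073)·∏(1−qᵢ) over the active causes.
Weight on intruder=true, given the evidence: 0.063874×0.12 = 0.007665
Normalizer over all consistent configurations: 0.220255×0.88 + 0.063874×0.12 = 0.201489
P(intruder | ¬barking, distant siren, passing raccoon) = 0.007665/0.201489 ≈ 0.0380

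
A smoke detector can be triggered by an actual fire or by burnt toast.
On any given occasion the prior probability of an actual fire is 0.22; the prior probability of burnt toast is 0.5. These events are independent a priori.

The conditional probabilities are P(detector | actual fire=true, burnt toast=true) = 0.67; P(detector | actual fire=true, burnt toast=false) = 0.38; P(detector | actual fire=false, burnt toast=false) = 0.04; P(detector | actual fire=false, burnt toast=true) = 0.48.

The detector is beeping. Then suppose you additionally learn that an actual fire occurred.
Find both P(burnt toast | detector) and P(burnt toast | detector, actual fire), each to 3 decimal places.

P(burnt toast | detector) ≈ 0.820; P(burnt toast | detector, actual fire) ≈ 0.638

P(detector) = 0.04×0.78×0.5 + 0.48×0.78×0.5 + 0.38×0.22×0.5 + 0.67×0.22×0.5 = 0.015600 + 0.187200 + 0.041800 + 0.073700 = 0.318300
Of this, 0.260900 comes from 0.187200 + 0.073700 (the burnt toast=true cases).
So P(burnt toast | detector) = 0.260900/0.318300 ≈ 0.820.

Now also conditioning on actual fire=true:
Enumerate both values of burnt toast and weight by the priors:
  P(detector | actual fire) = 0.38*0.5 + 0.67*0.5
        = 0.190000 + 0.335000 = 0.525000
Configurations with burnt toast contribute 0.335000, so
  P(burnt toast | detector, actual fire) = 0.335000 / 0.525000 ≈ 0.638
Conditioning on actual fire lowers the posterior on burnt toast: the classic explaining-away effect in a common-effect structure.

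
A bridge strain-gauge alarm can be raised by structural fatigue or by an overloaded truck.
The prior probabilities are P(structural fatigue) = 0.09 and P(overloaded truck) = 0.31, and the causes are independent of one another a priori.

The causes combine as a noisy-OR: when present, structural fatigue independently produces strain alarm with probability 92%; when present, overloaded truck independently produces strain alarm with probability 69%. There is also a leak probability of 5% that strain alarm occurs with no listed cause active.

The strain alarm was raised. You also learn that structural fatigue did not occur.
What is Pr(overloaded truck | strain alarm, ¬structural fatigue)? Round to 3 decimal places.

Under noisy-OR, P(strain alarm | causes) = 1 − (1−0.05)·∏(1−qᵢ) over the active causes.
Enumerate both values of overloaded truck and weight by the priors:
  P(strain alarm | ¬structural fatigue) = 0.05·0.69 + 0.7055·0.31
        = 0.034500 + 0.218705 = 0.253205
Configurations with overloaded truck contribute 0.218705, so
  P(overloaded truck | strain alarm, ¬structural fatigue) = 0.218705 / 0.253205 ≈ 0.864

Pr(overloaded truck | strain alarm, ¬structural fatigue) ≈ 0.864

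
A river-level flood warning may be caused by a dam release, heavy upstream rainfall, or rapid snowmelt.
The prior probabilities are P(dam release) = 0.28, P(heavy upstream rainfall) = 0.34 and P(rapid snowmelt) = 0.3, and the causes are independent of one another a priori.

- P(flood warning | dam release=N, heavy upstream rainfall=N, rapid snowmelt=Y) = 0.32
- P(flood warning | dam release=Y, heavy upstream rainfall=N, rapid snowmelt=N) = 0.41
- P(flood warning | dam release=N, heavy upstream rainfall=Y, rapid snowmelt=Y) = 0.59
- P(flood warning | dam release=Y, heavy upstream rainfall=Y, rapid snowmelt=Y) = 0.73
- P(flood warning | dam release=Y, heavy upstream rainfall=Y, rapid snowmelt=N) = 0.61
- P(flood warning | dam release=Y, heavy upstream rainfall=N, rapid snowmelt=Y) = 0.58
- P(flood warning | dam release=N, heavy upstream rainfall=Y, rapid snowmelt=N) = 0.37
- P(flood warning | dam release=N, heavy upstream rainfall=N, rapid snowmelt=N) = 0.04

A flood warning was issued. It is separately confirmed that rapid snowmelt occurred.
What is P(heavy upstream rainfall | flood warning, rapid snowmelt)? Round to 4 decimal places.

P(heavy upstream rainfall | flood warning, rapid snowmelt) ≈ 0.4521

P(flood warning | rapid snowmelt) = 0.32*0.72*0.66 + 0.59*0.72*0.34 + 0.58*0.28*0.66 + 0.73*0.28*0.34 = 0.152064 + 0.144432 + 0.107184 + 0.069496 = 0.473176
The heavy upstream rainfall-present share is 0.144432 + 0.069496 = 0.213928.
P(heavy upstream rainfall | flood warning, rapid snowmelt) = 0.213928 / 0.473176 ≈ 0.4521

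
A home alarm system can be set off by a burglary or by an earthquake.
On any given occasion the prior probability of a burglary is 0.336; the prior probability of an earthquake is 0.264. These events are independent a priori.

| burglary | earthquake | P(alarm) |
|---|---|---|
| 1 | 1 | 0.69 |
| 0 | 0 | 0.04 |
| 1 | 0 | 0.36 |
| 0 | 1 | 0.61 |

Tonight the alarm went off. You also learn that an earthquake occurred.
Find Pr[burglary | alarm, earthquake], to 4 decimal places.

Pr[burglary | alarm, earthquake] ≈ 0.3640

P(alarm | earthquake) = 0.61·0.664 + 0.69·0.336 = 0.405040 + 0.231840 = 0.636880
The burglary-present share is 0.69·0.336 = 0.231840.
So P(burglary | alarm, earthquake) = 0.231840/0.636880 ≈ 0.3640.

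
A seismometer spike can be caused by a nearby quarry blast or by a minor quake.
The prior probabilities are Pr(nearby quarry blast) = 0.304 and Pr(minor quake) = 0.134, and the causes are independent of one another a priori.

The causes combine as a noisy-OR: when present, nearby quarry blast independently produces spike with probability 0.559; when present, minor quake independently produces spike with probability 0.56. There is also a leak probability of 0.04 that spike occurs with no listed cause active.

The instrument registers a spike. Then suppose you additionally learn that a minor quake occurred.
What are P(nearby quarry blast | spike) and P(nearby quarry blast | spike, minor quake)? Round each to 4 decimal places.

P(nearby quarry blast | spike) ≈ 0.7034; P(nearby quarry blast | spike, minor quake) ≈ 0.3809

Under noisy-OR, P(spike | causes) = 1 − (1−0.04)·∏(1−qᵢ) over the active causes.
P(spike) = 0.04*0.696*0.866 + 0.5776*0.696*0.134 + 0.57664*0.304*0.866 + 0.813722*0.304*0.134 = 0.024109 + 0.053869 + 0.151809 + 0.033148 = 0.262935
Of this, 0.184957 comes from 0.151809 + 0.033148 (the nearby quarry blast=true cases).
P(nearby quarry blast | spike) = 0.184957 / 0.262935 ≈ 0.7034

Now condition on the additional information:
Enumerate both values of nearby quarry blast and weight by the priors:
  P(spike | minor quake) = 0.5776×0.696 + 0.813722×0.304
        = 0.402010 + 0.247371 = 0.649381
Configurations with nearby quarry blast contribute 0.247371, so
  P(nearby quarry blast | spike, minor quake) = 0.247371 / 0.649381 ≈ 0.3809
The drop from 0.7034 to 0.3809 is the explaining-away (discounting) effect.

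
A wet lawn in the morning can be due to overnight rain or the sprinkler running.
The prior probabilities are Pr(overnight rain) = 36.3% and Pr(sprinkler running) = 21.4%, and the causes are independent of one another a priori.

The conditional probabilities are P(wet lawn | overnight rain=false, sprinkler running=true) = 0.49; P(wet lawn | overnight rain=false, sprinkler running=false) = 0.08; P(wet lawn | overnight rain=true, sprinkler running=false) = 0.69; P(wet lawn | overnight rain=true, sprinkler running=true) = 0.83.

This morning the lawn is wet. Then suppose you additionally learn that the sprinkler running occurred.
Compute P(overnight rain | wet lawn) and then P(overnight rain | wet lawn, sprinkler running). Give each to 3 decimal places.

For the numerator, keep only overnight rain=true terms: 0.196869 + 0.064476 = 0.261345
The normalizing constant is 0.08×0.637×0.786 + 0.49×0.637×0.214 + 0.69×0.363×0.786 + 0.83×0.363×0.214 = 0.368196
P(overnight rain | wet lawn) = 0.261345/0.368196 ≈ 0.710

Now condition on the additional information:
P(wet lawn | sprinkler running) = 0.49×0.637 + 0.83×0.363 = 0.312130 + 0.301290 = 0.613420
Of this, 0.301290 comes from 0.83×0.363 (the overnight rain=true cases).
P(overnight rain | wet lawn, sprinkler running) = 0.301290 / 0.613420 ≈ 0.491
Conditioning on sprinkler running lowers the posterior on overnight rain: the classic explaining-away effect in a common-effect structure.

P(overnight rain | wet lawn) ≈ 0.710; P(overnight rain | wet lawn, sprinkler running) ≈ 0.491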